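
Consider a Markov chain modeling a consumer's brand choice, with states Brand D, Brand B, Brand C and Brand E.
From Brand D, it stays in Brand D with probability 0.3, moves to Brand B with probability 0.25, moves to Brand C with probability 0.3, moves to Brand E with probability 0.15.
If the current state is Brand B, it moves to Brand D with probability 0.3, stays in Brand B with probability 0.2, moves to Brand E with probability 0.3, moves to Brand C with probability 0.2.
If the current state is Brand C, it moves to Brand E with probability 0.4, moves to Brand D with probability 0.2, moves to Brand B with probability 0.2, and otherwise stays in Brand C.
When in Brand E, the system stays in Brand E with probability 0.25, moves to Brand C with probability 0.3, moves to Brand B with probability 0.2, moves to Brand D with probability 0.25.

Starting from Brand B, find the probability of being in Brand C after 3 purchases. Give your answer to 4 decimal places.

0.2525

Propagate the distribution vector 3 purchases from Brand B.
After 0 purchases: (0.0000, 1.0000, 0.0000, 0.0000)
After 1 purchase: (0.3000, 0.2000, 0.2000, 0.3000)
After 2 purchases: (0.2650, 0.2150, 0.2600, 0.2600)
After 3 purchases: (0.2610, 0.2133, 0.2525, 0.2733)
P(in Brand C after 3 purchases) = 0.2525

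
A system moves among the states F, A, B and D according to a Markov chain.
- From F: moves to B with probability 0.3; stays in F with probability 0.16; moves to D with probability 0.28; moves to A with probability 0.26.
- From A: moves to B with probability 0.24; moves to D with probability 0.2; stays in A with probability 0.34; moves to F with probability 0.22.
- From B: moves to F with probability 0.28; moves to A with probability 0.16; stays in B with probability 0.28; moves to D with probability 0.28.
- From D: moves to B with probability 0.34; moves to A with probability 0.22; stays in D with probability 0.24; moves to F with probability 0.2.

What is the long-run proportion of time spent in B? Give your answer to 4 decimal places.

0.2898

Let the stationary distribution be π with π = πP and π_1 + π_2 + π_3 + π_4 = 1.
π_1 = 0.16·π_1 + 0.22·π_2 + 0.28·π_3 + 0.2·π_4
π_2 = 0.26·π_1 + 0.34·π_2 + 0.16·π_3 + 0.22·π_4
π_3 = 0.3·π_1 + 0.24·π_2 + 0.28·π_3 + 0.34·π_4
Solving with the normalization constraint gives π = (0.2192, 0.2402, 0.2898, 0.2508).
So the stationary probability of B is 0.2898.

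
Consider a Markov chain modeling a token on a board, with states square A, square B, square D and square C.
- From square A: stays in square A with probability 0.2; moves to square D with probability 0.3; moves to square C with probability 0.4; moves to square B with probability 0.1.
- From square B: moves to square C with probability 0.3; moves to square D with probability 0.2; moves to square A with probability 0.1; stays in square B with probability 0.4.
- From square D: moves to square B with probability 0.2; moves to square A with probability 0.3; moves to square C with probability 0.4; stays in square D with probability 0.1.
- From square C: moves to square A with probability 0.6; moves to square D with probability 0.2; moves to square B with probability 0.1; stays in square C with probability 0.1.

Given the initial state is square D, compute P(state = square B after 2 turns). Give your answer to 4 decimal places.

Propagate the distribution vector 2 turns from square D.
After 0 turns: (0.0000, 0.0000, 1.0000, 0.0000)
After 1 turn: (0.3000, 0.2000, 0.1000, 0.4000)
After 2 turns: (0.3500, 0.1700, 0.2200, 0.2600)
P(in square B after 2 turns) = 0.1700

0.1700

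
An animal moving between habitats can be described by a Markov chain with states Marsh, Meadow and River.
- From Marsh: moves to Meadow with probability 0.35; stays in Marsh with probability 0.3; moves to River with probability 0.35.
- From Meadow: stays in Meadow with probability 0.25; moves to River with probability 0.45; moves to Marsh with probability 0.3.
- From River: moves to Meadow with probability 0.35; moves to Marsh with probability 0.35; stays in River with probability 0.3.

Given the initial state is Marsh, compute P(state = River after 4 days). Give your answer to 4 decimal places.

0.3637

Propagate the distribution vector 4 days from Marsh.
After 0 days: (1.0000, 0.0000, 0.0000)
After 1 day: (0.3000, 0.3500, 0.3500)
After 2 days: (0.3175, 0.3150, 0.3675)
After 3 days: (0.3184, 0.3185, 0.3631)
After 4 days: (0.3182, 0.3182, 0.3637)
P(in River after 4 days) = 0.3637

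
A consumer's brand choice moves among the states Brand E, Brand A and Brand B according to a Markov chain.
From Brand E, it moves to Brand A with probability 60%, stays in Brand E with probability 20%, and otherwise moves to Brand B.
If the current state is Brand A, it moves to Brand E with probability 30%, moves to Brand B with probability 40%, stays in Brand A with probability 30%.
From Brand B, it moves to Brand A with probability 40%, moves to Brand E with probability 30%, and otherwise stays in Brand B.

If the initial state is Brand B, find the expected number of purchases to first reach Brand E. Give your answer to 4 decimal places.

Let t(s) be the expected number of purchases to first reach Brand E from state s, with t(Brand E) = 0. Conditioning on the first purchase:
t(Brand A) = 1 + 0.3·t(Brand A) + 0.4·t(Brand B)
t(Brand B) = 1 + 0.4·t(Brand A) + 0.3·t(Brand B)
Solving: t(Brand A) = 3.3333, t(Brand B) = 3.3333.
Expected purchases from Brand B to Brand E: 3.3333.

3.3333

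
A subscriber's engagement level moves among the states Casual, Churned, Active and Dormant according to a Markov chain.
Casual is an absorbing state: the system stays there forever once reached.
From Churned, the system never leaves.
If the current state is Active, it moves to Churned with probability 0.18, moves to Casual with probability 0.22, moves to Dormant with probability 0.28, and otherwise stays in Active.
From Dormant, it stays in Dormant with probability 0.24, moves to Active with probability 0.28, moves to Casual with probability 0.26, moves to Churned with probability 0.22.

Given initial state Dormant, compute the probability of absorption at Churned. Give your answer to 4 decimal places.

0.4562

Let h(s) be the probability of absorption at Churned starting from transient state s. Then h(Churned) = 1 and h(Casual) = 0. By first-step analysis:
h(Active) = 0.22·0 + 0.18·1 + 0.32·h(Active) + 0.28·h(Dormant)
h(Dormant) = 0.26·0 + 0.22·1 + 0.28·h(Active) + 0.24·h(Dormant)
Solving: h(Active) = 0.4526, h(Dormant) = 0.4562.
Starting from Dormant, the probability is 0.4562.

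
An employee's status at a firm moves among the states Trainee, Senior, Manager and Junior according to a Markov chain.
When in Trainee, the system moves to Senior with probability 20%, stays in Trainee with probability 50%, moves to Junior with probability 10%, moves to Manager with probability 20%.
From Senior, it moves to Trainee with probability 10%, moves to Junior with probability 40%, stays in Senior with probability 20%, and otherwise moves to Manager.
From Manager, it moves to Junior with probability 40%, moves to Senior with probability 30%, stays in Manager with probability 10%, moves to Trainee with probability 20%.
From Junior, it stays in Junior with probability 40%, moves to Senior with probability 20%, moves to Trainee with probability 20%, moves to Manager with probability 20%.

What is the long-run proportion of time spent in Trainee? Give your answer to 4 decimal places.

Let the stationary distribution be π with π = πP and π_1 + π_2 + π_3 + π_4 = 1.
π_1 = 0.5·π_1 + 0.1·π_2 + 0.2·π_3 + 0.2·π_4
π_2 = 0.2·π_1 + 0.2·π_2 + 0.3·π_3 + 0.2·π_4
π_3 = 0.2·π_1 + 0.3·π_2 + 0.1·π_3 + 0.2·π_4
Solving with the normalization constraint gives π = (0.2543, 0.2202, 0.2018, 0.3237).
So the stationary probability of Trainee is 0.2543.

0.2543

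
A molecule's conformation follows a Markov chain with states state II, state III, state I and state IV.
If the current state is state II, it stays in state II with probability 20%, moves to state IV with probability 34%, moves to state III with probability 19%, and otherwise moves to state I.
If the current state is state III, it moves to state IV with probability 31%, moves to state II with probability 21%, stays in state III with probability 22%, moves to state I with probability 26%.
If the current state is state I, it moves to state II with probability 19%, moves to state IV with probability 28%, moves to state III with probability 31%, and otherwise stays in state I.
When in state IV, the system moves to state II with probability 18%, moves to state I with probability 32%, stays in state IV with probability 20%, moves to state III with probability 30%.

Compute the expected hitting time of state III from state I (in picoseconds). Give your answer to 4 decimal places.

3.5137

Let t(s) be the expected number of picoseconds to first reach state III from state s, with t(state III) = 0. Conditioning on the first picosecond:
t(state II) = 1 + 0.2·t(state II) + 0.27·t(state I) + 0.34·t(state IV)
t(state I) = 1 + 0.19·t(state II) + 0.22·t(state I) + 0.28·t(state IV)
t(state IV) = 1 + 0.18·t(state II) + 0.32·t(state I) + 0.2·t(state IV)
Solving: t(state II) = 3.9414, t(state I) = 3.5137, t(state IV) = 3.5423.
Expected picoseconds from state I to state III: 3.5137.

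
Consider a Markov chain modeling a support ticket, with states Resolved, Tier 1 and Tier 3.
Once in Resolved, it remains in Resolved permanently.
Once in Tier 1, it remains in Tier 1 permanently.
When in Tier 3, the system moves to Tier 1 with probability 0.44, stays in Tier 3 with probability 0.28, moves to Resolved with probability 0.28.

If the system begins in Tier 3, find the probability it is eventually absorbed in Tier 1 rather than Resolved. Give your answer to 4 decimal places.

0.6111

Let h(s) be the probability of absorption at Tier 1 starting from transient state s. Then h(Tier 1) = 1 and h(Resolved) = 0. By first-step analysis:
h(Tier 3) = 0.28·0 + 0.44·1 + 0.28·h(Tier 3)
Solving: h(Tier 3) = 0.6111.
Starting from Tier 3, the probability is 0.6111.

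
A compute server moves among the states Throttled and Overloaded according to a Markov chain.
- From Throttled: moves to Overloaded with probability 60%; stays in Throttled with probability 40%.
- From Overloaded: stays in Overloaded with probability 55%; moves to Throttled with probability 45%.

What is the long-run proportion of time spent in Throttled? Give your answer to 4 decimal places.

0.4286

Let the stationary distribution be π with π = πP and π_1 + π_2 = 1.
π_1 = 0.4·π_1 + 0.45·π_2
Solving with the normalization constraint gives π = (0.4286, 0.5714).
So the stationary probability of Throttled is 0.4286.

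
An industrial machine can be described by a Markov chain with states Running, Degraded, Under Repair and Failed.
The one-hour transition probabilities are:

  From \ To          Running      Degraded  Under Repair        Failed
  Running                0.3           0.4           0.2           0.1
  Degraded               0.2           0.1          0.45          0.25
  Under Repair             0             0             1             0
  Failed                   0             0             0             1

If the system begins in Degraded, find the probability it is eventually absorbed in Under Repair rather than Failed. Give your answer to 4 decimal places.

0.6455

Let h(s) be the probability of absorption at Under Repair starting from transient state s. Then h(Under Repair) = 1 and h(Failed) = 0. By first-step analysis:
h(Running) = 0.3·h(Running) + 0.4·h(Degraded) + 0.2·1 + 0.1·0
h(Degraded) = 0.2·h(Running) + 0.1·h(Degraded) + 0.45·1 + 0.25·0
Solving: h(Running) = 0.6545, h(Degraded) = 0.6455.
Starting from Degraded, the probability is 0.6455.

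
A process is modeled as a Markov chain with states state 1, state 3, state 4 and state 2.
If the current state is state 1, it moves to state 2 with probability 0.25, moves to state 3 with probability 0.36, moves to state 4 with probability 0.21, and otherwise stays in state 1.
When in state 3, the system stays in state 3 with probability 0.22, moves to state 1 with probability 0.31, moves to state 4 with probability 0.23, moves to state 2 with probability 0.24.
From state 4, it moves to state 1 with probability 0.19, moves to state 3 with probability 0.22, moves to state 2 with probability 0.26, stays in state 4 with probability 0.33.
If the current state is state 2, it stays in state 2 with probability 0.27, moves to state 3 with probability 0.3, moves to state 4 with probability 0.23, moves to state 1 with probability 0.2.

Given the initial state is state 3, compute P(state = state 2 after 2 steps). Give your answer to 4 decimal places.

Propagate the distribution vector 2 steps from state 3.
After 0 steps: (0.0000, 1.0000, 0.0000, 0.0000)
After 1 step: (0.3100, 0.2200, 0.2300, 0.2400)
After 2 steps: (0.2157, 0.2826, 0.2468, 0.2549)
P(in state 2 after 2 steps) = 0.2549

0.2549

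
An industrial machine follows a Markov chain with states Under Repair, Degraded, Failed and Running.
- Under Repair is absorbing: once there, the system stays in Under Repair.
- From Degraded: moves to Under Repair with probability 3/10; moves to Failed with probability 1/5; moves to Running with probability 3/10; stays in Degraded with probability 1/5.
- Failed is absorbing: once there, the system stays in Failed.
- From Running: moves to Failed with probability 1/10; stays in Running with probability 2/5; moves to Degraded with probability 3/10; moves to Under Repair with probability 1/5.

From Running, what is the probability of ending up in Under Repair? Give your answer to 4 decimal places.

Let h(s) be the probability of absorption at Under Repair starting from transient state s. Then h(Under Repair) = 1 and h(Failed) = 0. By first-step analysis:
h(Degraded) = 0.3·1 + 0.2·h(Degraded) + 0.2·0 + 0.3·h(Running)
h(Running) = 0.2·1 + 0.3·h(Degraded) + 0.1·0 + 0.4·h(Running)
Solving: h(Degraded) = 0.6154, h(Running) = 0.6410.
Starting from Running, the probability is 0.6410.

0.6410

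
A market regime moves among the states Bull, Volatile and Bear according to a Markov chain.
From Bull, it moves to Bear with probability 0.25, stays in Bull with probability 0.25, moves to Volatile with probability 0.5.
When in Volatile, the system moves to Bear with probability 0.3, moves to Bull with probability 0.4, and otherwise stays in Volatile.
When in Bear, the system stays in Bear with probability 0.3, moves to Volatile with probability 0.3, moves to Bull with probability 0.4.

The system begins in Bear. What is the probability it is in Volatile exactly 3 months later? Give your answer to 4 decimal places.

Propagate the distribution vector 3 months from Bear.
After 0 months: (0.0000, 0.0000, 1.0000)
After 1 month: (0.4000, 0.3000, 0.3000)
After 2 months: (0.3400, 0.3800, 0.2800)
After 3 months: (0.3490, 0.3680, 0.2830)
P(in Volatile after 3 months) = 0.3680

0.3680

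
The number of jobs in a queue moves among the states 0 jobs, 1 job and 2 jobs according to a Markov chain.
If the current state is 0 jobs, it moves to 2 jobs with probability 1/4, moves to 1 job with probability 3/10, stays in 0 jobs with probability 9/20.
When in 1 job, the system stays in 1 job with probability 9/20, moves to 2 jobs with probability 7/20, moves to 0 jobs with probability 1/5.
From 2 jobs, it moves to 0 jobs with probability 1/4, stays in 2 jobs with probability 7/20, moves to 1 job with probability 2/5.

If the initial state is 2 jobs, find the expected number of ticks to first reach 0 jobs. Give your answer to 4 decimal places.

Let t(s) be the expected number of ticks to first reach 0 jobs from state s, with t(0 jobs) = 0. Conditioning on the first tick:
t(1 job) = 1 + 0.45·t(1 job) + 0.35·t(2 jobs)
t(2 jobs) = 1 + 0.4·t(1 job) + 0.35·t(2 jobs)
Solving: t(1 job) = 4.5977, t(2 jobs) = 4.3678.
Expected ticks from 2 jobs to 0 jobs: 4.3678.

4.3678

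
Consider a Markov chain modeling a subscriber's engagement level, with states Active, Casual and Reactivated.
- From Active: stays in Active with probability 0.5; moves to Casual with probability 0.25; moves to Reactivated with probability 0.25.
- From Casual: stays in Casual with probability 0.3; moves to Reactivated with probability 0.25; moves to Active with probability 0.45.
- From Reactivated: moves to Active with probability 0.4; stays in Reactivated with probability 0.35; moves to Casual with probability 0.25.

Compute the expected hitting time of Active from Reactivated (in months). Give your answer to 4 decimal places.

Let t(s) be the expected number of months to first reach Active from state s, with t(Active) = 0. Conditioning on the first month:
t(Casual) = 1 + 0.3·t(Casual) + 0.25·t(Reactivated)
t(Reactivated) = 1 + 0.25·t(Casual) + 0.35·t(Reactivated)
Solving: t(Casual) = 2.2930, t(Reactivated) = 2.4204.
Expected months from Reactivated to Active: 2.4204.

2.4204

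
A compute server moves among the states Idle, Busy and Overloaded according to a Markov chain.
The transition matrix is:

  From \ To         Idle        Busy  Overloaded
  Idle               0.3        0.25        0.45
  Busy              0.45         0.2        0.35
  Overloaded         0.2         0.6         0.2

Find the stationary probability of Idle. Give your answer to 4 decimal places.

Let the stationary distribution be π with π = πP and π_1 + π_2 + π_3 = 1.
π_1 = 0.3·π_1 + 0.45·π_2 + 0.2·π_3
π_2 = 0.25·π_1 + 0.2·π_2 + 0.6·π_3
Solving with the normalization constraint gives π = (0.3191, 0.3488, 0.3321).
So the stationary probability of Idle is 0.3191.

0.3191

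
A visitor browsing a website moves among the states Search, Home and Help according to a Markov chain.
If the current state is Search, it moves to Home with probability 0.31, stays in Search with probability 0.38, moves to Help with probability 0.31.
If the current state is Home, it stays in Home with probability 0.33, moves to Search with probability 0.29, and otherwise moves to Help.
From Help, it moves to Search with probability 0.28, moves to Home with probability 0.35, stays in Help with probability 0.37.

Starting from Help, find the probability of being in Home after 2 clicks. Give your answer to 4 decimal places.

Sum over the intermediate state after 1 click:
P = P(Help→Search)·P(Search→Home) + P(Help→Home)·P(Home→Home) + P(Help→Help)·P(Help→Home)
  = 0.28×0.31 + 0.35×0.33 + 0.37×0.35
  = 0.0868 + 0.1155 + 0.1295 = 0.3318

0.3318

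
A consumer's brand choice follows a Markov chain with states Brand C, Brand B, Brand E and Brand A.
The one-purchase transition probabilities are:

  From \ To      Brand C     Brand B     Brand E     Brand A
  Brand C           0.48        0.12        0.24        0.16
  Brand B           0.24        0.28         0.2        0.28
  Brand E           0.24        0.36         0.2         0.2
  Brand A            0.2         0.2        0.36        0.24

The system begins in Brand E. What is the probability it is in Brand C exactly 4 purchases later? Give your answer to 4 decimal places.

0.3034

Propagate the distribution vector 4 purchases from Brand E.
After 0 purchases: (0.0000, 0.0000, 1.0000, 0.0000)
After 1 purchase: (0.2400, 0.3600, 0.2000, 0.2000)
After 2 purchases: (0.2896, 0.2416, 0.2416, 0.2272)
After 3 purchases: (0.3004, 0.2348, 0.2479, 0.2168)
After 4 purchases: (0.3034, 0.2344, 0.2467, 0.2154)
P(in Brand C after 4 purchases) = 0.3034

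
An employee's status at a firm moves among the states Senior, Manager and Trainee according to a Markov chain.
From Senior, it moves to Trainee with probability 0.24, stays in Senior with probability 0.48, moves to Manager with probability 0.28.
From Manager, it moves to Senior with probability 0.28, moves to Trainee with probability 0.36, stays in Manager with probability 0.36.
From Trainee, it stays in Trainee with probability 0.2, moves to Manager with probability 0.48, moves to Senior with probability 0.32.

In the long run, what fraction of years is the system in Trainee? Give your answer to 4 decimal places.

0.2727

Let the stationary distribution be π with π = πP and π_1 + π_2 + π_3 = 1.
π_1 = 0.48·π_1 + 0.28·π_2 + 0.32·π_3
π_2 = 0.28·π_1 + 0.36·π_2 + 0.48·π_3
Solving with the normalization constraint gives π = (0.3636, 0.3636, 0.2727).
So the stationary probability of Trainee is 0.2727.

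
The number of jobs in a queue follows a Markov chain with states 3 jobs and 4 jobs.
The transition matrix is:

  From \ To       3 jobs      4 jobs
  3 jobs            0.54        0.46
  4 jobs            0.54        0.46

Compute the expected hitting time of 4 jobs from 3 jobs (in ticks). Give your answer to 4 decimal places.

2.1739

Let t(s) be the expected number of ticks to first reach 4 jobs from state s, with t(4 jobs) = 0. Conditioning on the first tick:
t(3 jobs) = 1 + 0.54·t(3 jobs)
Solving: t(3 jobs) = 2.1739.
Expected ticks from 3 jobs to 4 jobs: 2.1739.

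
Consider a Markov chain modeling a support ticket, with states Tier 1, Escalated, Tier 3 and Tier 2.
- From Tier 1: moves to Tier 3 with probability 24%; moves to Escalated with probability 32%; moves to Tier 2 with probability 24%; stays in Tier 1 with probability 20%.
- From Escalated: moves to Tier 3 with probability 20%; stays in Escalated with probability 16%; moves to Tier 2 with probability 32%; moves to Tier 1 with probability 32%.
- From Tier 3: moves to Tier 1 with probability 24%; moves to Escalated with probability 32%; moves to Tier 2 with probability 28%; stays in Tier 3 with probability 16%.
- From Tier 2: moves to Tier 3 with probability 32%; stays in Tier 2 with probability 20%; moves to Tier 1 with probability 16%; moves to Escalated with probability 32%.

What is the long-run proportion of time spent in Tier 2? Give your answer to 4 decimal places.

0.2609

Let the stationary distribution be π with π = πP and π_1 + π_2 + π_3 + π_4 = 1.
π_1 = 0.2·π_1 + 0.32·π_2 + 0.24·π_3 + 0.16·π_4
π_2 = 0.32·π_1 + 0.16·π_2 + 0.32·π_3 + 0.32·π_4
π_3 = 0.24·π_1 + 0.2·π_2 + 0.16·π_3 + 0.32·π_4
Solving with the normalization constraint gives π = (0.2319, 0.2759, 0.2313, 0.2609).
So the stationary probability of Tier 2 is 0.2609.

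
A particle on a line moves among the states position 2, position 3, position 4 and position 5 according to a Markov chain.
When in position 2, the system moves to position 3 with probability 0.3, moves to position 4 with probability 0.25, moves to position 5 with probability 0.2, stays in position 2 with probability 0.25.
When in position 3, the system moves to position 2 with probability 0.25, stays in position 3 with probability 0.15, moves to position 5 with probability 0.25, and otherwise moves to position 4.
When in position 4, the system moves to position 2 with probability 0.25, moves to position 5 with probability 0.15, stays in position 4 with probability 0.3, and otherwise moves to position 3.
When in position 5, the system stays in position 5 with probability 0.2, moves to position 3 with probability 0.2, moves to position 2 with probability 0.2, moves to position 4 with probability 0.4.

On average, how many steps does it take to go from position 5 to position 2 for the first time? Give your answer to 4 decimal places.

Let t(s) be the expected number of steps to first reach position 2 from state s, with t(position 2) = 0. Conditioning on the first step:
t(position 3) = 1 + 0.15·t(position 3) + 0.35·t(position 4) + 0.25·t(position 5)
t(position 4) = 1 + 0.3·t(position 3) + 0.3·t(position 4) + 0.15·t(position 5)
t(position 5) = 1 + 0.2·t(position 3) + 0.4·t(position 4) + 0.2·t(position 5)
Solving: t(position 3) = 4.1714, t(position 4) = 4.1525, t(position 5) = 4.3691.
Expected steps from position 5 to position 2: 4.3691.

4.3691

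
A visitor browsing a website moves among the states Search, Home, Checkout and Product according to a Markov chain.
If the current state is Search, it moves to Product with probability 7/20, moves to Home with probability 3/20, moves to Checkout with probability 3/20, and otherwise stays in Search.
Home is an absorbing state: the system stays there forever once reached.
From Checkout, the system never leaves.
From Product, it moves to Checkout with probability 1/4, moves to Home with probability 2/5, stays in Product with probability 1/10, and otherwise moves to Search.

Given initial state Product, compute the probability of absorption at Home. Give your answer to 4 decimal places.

0.5980

Let h(s) be the probability of absorption at Home starting from transient state s. Then h(Home) = 1 and h(Checkout) = 0. By first-step analysis:
h(Search) = 0.35·h(Search) + 0.15·1 + 0.15·0 + 0.35·h(Product)
h(Product) = 0.25·h(Search) + 0.4·1 + 0.25·0 + 0.1·h(Product)
Solving: h(Search) = 0.5528, h(Product) = 0.5980.
Starting from Product, the probability is 0.5980.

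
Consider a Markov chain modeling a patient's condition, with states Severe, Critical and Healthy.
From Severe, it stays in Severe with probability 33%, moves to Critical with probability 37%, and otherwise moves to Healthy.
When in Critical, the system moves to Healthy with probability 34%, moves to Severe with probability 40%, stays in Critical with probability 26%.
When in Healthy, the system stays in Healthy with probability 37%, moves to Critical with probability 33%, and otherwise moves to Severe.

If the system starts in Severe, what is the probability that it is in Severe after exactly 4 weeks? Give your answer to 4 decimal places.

0.3424

Propagate the distribution vector 4 weeks from Severe.
After 0 weeks: (1.0000, 0.0000, 0.0000)
After 1 week: (0.3300, 0.3700, 0.3000)
After 2 weeks: (0.3469, 0.3173, 0.3358)
After 3 weeks: (0.3421, 0.3217, 0.3362)
After 4 weeks: (0.3424, 0.3212, 0.3364)
P(in Severe after 4 weeks) = 0.3424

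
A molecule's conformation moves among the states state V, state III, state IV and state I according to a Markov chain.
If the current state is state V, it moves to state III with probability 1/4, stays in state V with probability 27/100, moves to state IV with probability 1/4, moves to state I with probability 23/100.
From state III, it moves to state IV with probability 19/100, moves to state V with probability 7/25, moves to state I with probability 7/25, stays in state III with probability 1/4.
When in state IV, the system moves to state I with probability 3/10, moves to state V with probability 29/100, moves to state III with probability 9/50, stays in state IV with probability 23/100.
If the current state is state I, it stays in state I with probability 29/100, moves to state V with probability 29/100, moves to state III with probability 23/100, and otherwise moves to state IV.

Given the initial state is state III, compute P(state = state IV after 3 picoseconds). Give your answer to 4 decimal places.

Propagate the distribution vector 3 picoseconds from state III.
After 0 picoseconds: (0.0000, 1.0000, 0.0000, 0.0000)
After 1 picosecond: (0.2800, 0.2500, 0.1900, 0.2800)
After 2 picoseconds: (0.2819, 0.2311, 0.2144, 0.2726)
After 3 picoseconds: (0.2821, 0.2295, 0.2155, 0.2729)
P(in state IV after 3 picoseconds) = 0.2155

0.2155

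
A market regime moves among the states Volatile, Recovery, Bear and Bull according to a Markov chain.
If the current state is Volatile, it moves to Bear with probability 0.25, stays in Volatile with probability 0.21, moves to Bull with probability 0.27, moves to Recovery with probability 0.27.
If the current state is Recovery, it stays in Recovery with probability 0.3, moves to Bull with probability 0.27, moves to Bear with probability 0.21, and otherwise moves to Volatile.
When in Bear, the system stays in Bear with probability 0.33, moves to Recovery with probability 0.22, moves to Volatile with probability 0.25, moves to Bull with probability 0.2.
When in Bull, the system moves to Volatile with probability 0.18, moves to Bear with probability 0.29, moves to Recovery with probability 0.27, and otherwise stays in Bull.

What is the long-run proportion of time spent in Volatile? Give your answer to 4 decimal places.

Let the stationary distribution be π with π = πP and π_1 + π_2 + π_3 + π_4 = 1.
π_1 = 0.21·π_1 + 0.22·π_2 + 0.25·π_3 + 0.18·π_4
π_2 = 0.27·π_1 + 0.3·π_2 + 0.22·π_3 + 0.27·π_4
π_3 = 0.25·π_1 + 0.21·π_2 + 0.33·π_3 + 0.29·π_4
Solving with the normalization constraint gives π = (0.2160, 0.2644, 0.2711, 0.2485).
So the stationary probability of Volatile is 0.2160.

0.2160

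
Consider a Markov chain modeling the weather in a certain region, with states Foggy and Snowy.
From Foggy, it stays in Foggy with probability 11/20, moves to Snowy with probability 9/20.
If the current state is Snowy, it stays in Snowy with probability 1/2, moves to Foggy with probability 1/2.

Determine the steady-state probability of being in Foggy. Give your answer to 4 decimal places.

0.5263

Let the stationary distribution be π with π = πP and π_1 + π_2 = 1.
π_1 = 0.55·π_1 + 0.5·π_2
Solving with the normalization constraint gives π = (0.5263, 0.4737).
So the stationary probability of Foggy is 0.5263.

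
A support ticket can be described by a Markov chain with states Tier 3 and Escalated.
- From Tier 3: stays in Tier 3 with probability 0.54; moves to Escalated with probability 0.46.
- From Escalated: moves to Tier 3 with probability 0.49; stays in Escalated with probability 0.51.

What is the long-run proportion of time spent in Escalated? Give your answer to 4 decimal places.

0.4842

Let the stationary distribution be π with π = πP and π_1 + π_2 = 1.
π_1 = 0.54·π_1 + 0.49·π_2
Solving with the normalization constraint gives π = (0.5158, 0.4842).
So the stationary probability of Escalated is 0.4842.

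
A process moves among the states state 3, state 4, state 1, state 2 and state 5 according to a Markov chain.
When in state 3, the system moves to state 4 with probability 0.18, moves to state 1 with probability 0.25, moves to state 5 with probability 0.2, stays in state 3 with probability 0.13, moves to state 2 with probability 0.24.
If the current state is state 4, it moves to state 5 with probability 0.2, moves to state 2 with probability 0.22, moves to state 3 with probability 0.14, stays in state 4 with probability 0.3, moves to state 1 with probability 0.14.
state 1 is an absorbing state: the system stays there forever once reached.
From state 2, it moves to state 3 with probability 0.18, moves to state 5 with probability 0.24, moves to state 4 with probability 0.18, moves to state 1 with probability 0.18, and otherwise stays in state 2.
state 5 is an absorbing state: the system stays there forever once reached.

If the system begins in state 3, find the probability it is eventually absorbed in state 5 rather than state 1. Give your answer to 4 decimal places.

0.4976

Let h(s) be the probability of absorption at state 5 starting from transient state s. Then h(state 5) = 1 and h(state 1) = 0. By first-step analysis:
h(state 3) = 0.13·h(state 3) + 0.18·h(state 4) + 0.25·0 + 0.24·h(state 2) + 0.2·1
h(state 4) = 0.14·h(state 3) + 0.3·h(state 4) + 0.14·0 + 0.22·h(state 2) + 0.2·1
h(state 2) = 0.18·h(state 3) + 0.18·h(state 4) + 0.18·0 + 0.22·h(state 2) + 0.24·1
Solving: h(state 3) = 0.4976, h(state 4) = 0.5585, h(state 2) = 0.5514.
Starting from state 3, the probability is 0.4976.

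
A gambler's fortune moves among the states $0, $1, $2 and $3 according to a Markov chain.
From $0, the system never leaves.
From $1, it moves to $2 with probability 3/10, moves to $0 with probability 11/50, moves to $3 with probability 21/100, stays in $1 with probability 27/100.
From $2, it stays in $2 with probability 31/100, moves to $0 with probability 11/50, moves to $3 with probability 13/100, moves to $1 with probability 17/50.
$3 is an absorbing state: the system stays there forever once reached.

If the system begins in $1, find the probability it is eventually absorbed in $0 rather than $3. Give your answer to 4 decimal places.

0.5422

Let h(s) be the probability of absorption at $0 starting from transient state s. Then h($0) = 1 and h($3) = 0. By first-step analysis:
h($1) = 0.22·1 + 0.27·h($1) + 0.3·h($2) + 0.21·0
h($2) = 0.22·1 + 0.34·h($1) + 0.31·h($2) + 0.13·0
Solving: h($1) = 0.5422, h($2) = 0.5860.
Starting from $1, the probability is 0.5422.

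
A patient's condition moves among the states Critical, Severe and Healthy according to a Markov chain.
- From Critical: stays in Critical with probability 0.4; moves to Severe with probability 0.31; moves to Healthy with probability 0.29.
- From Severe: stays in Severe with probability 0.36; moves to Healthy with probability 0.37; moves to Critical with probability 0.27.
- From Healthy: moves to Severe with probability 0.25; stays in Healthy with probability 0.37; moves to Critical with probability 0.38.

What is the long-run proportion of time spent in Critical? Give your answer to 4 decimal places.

Let the stationary distribution be π with π = πP and π_1 + π_2 + π_3 = 1.
π_1 = 0.4·π_1 + 0.27·π_2 + 0.38·π_3
π_2 = 0.31·π_1 + 0.36·π_2 + 0.25·π_3
Solving with the normalization constraint gives π = (0.3536, 0.3047, 0.3417).
So the stationary probability of Critical is 0.3536.

0.3536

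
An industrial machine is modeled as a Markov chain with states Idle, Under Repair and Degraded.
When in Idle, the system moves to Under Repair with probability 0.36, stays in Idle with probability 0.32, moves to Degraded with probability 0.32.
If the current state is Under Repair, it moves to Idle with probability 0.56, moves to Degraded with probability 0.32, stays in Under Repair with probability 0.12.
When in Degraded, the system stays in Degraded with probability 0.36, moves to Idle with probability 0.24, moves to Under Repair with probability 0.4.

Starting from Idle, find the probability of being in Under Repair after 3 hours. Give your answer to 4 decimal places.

0.3046

Propagate the distribution vector 3 hours from Idle.
After 0 hours: (1.0000, 0.0000, 0.0000)
After 1 hour: (0.3200, 0.3600, 0.3200)
After 2 hours: (0.3808, 0.2864, 0.3328)
After 3 hours: (0.3621, 0.3046, 0.3333)
P(in Under Repair after 3 hours) = 0.3046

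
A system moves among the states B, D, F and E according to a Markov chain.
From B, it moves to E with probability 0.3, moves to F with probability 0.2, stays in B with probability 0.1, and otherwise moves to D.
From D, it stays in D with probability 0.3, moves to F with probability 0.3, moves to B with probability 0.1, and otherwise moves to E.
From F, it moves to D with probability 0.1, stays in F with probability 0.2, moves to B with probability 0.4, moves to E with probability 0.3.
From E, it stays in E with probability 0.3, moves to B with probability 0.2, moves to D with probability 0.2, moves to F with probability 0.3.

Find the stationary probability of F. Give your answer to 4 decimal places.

Let the stationary distribution be π with π = πP and π_1 + π_2 + π_3 + π_4 = 1.
π_1 = 0.1·π_1 + 0.1·π_2 + 0.4·π_3 + 0.2·π_4
π_2 = 0.4·π_1 + 0.3·π_2 + 0.1·π_3 + 0.2·π_4
π_3 = 0.2·π_1 + 0.3·π_2 + 0.2·π_3 + 0.3·π_4
Solving with the normalization constraint gives π = (0.2062, 0.2398, 0.2540, 0.3000).
So the stationary probability of F is 0.2540.

0.2540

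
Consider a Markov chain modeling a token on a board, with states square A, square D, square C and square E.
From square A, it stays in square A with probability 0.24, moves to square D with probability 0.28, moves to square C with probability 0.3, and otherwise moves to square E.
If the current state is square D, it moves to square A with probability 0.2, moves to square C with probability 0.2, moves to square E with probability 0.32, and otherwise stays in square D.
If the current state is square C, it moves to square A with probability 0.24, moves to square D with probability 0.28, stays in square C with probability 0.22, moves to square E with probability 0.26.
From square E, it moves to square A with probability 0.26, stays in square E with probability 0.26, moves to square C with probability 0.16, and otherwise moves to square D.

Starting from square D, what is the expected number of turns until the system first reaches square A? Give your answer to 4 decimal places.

Let t(s) be the expected number of turns to first reach square A from state s, with t(square A) = 0. Conditioning on the first turn:
t(square D) = 1 + 0.28·t(square D) + 0.2·t(square C) + 0.32·t(square E)
t(square C) = 1 + 0.28·t(square D) + 0.22·t(square C) + 0.26·t(square E)
t(square E) = 1 + 0.32·t(square D) + 0.16·t(square C) + 0.26·t(square E)
Solving: t(square D) = 4.4415, t(square C) = 4.2752, t(square E) = 4.1964.
Expected turns from square D to square A: 4.4415.

4.4415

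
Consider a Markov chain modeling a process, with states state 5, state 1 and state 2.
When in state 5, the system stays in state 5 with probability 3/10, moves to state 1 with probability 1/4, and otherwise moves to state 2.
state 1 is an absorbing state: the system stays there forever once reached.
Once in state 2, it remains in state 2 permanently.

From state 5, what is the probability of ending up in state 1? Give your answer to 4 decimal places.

Let h(s) be the probability of absorption at state 1 starting from transient state s. Then h(state 1) = 1 and h(state 2) = 0. By first-step analysis:
h(state 5) = 0.3·h(state 5) + 0.25·1 + 0.45·0
Solving: h(state 5) = 0.3571.
Starting from state 5, the probability is 0.3571.

0.3571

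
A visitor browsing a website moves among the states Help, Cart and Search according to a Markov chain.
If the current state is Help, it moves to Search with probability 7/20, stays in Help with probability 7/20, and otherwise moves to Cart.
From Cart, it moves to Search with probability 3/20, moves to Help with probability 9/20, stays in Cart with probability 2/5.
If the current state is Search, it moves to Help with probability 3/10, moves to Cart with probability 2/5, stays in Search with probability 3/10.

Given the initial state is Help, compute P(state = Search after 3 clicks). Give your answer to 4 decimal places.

0.2634

Propagate the distribution vector 3 clicks from Help.
After 0 clicks: (1.0000, 0.0000, 0.0000)
After 1 click: (0.3500, 0.3000, 0.3500)
After 2 clicks: (0.3625, 0.3650, 0.2725)
After 3 clicks: (0.3729, 0.3638, 0.2634)
P(in Search after 3 clicks) = 0.2634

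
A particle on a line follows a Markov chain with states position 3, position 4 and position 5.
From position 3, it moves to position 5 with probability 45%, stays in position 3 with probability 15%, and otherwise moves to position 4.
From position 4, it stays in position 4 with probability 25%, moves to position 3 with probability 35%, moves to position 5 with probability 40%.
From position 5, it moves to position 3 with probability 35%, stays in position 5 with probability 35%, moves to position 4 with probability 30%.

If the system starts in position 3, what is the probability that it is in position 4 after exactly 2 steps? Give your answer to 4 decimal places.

Sum over the intermediate state after 1 step:
P = P(position 3→position 3)·P(position 3→position 4) + P(position 3→position 4)·P(position 4→position 4) + P(position 3→position 5)·P(position 5→position 4)
  = 0.15×0.4 + 0.4×0.25 + 0.45×0.3
  = 0.0600 + 0.1000 + 0.1350 = 0.2950

0.2950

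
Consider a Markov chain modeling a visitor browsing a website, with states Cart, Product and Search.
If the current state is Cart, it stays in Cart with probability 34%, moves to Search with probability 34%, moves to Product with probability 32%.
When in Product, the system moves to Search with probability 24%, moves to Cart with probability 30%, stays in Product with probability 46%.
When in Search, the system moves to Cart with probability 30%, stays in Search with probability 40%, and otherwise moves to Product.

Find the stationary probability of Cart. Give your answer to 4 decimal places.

Let the stationary distribution be π with π = πP and π_1 + π_2 + π_3 = 1.
π_1 = 0.34·π_1 + 0.3·π_2 + 0.3·π_3
π_2 = 0.32·π_1 + 0.46·π_2 + 0.3·π_3
Solving with the normalization constraint gives π = (0.3125, 0.3646, 0.3229).
So the stationary probability of Cart is 0.3125.

0.3125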